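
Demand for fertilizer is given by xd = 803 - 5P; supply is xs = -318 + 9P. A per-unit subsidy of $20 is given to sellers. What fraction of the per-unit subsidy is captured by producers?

Producer share = 5/14

Pre-subsidy: 803 - 5P = -318 + 9P gives P* = 1121/14, x* = 5637/14.
With the subsidy, sellers receive Ps = Pb + 20 for each unit, where Pb is the price buyers pay.
Supply in terms of Pb becomes xs = -318 + 9(Pb + 20) = -138 + 9Pb. Setting this equal to demand: 803 - 5Pb = -138 + 9Pb, so Pb = 941/14.
Sellers receive Ps = 941/14 + 20 = 1221/14; x' = 803 − 5·(941/14) = 6537/14.
Buyers' price falls by P* − Pb = 1121/14 − 941/14 = 90/7; sellers' price rises by Ps − P* = 1221/14 − 1121/14 = 50/7.
So producers capture (50/7)/20 = 5/14 of each unit of subsidy.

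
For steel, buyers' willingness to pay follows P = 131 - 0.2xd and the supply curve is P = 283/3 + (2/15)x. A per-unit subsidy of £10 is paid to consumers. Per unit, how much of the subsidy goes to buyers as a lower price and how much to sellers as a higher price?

Pre-subsidy: 131 - 0.2x = 283/3 + (2/15)x gives x* = 110 and P* = 109.
With the rebate, buyers effectively pay Pb = Ps − 10, where Ps is the price sellers receive.
On the curves, Pb = 131 - 0.2x and Ps = 283/3 + (2/15)x; the wedge Ps − Pb = 10 gives 283/3 + (2/15)x − (131 - 0.2x) = 10, so x' = 140.
Then Pb = 131 − 0.2·140 = 103 and Ps = 283/3 + (2/15)·140 = 113.
Buyers' price falls by P* − Pb = 109 − 103 = 6; sellers' price rises by Ps − P* = 113 − 109 = 4.

Buyers gain £6 per unit; sellers gain £4 per unit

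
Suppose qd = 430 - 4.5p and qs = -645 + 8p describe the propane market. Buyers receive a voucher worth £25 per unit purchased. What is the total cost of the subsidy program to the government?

Pre-subsidy: 430 - 4.5p = -645 + 8p gives p* = 86, q* = 43.
With the rebate, buyers effectively pay pb = ps − 25, where ps is the price sellers receive.
Demand in terms of ps becomes qd = 430 − 4.5(ps − 25) = 542.5 - 4.5ps. Setting this equal to supply: 542.5 - 4.5ps = -645 + 8ps, so ps = 95.
Buyers pay pb = 95 − 25 = 70; q' = -645 + 8·95 = 115.
Government outlay = subsidy × quantity = 25 × 115 = 2875.

Government cost = £2875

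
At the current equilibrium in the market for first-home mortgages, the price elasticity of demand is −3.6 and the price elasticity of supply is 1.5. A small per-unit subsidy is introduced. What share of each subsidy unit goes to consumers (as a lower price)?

Consumer share = 5/17

For a small subsidy around the equilibrium, the benefit split depends on the relative slopes, which at a point are proportional to the elasticities.
Buyer share = εs/(εs + |εd|) = 1.5/(1.5 + 3.6) = 5/17; seller share = |εd|/(εs + |εd|) = 12/17.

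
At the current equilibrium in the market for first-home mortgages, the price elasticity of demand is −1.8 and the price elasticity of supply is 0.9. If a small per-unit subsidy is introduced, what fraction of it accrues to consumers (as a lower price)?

For a small subsidy around the equilibrium, the benefit split depends on the relative slopes, which at a point are proportional to the elasticities.
Buyer share = εs/(εs + |εd|) = 0.9/(0.9 + 1.8) = 1/3; seller share = |εd|/(εs + |εd|) = 2/3.

Consumer share = 1/3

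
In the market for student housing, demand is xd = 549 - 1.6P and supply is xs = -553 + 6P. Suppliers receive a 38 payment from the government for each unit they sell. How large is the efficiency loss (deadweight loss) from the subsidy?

Pre-subsidy: 549 - 1.6P = -553 + 6P gives P* = 145, x* = 317.
With the subsidy, sellers receive Ps = Pb + 38 for each unit, where Pb is the price buyers pay.
Supply in terms of Pb becomes xs = -553 + 6(Pb + 38) = -325 + 6Pb. Setting this equal to demand: 549 - 1.6Pb = -325 + 6Pb, so Pb = 115.
Sellers receive Ps = 115 + 38 = 153; x' = 549 − 1.6·115 = 365.
The subsidy expands output by 365 − 317 = 48 past the efficient level; on those units the gap between marginal cost and willingness to pay runs from 0 up to 38.
DWL = ½ × 38 × 48 = 912.

Deadweight loss = 912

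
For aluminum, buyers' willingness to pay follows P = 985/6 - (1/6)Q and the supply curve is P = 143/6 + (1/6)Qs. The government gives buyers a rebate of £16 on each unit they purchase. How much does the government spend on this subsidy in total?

Government cost = £7504

Pre-subsidy: 985/6 - (1/6)Q = 143/6 + (1/6)Q gives Q* = 421 and P* = 94.
With the rebate, buyers effectively pay Pb = Ps − 16, where Ps is the price sellers receive.
On the curves, Pb = 985/6 - (1/6)Q and Ps = 143/6 + (1/6)Q; the wedge Ps − Pb = 16 gives 143/6 + (1/6)Q − (985/6 - (1/6)Q) = 16, so Q' = 469.
Then Pb = 985/6 − (1/6)·469 = 86 and Ps = 143/6 + (1/6)·469 = 102.
Government outlay = subsidy × quantity = 16 × 469 = 7504.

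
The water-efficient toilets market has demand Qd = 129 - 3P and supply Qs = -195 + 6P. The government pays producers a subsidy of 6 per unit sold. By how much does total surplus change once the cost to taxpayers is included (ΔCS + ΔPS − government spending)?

Net change in total surplus = -36

Pre-subsidy: 129 - 3P = -195 + 6P gives P* = 36, Q* = 21.
With the subsidy, sellers receive Ps = Pb + 6 for each unit, where Pb is the price buyers pay.
Supply in terms of Pb becomes Qs = -195 + 6(Pb + 6) = -159 + 6Pb. Setting this equal to demand: 129 - 3Pb = -159 + 6Pb, so Pb = 32.
Sellers receive Ps = 32 + 6 = 38; Q' = 129 − 3·32 = 33.
ΔCS = ½(21 + 33)(36 − 32) = 108; ΔPS = ½(21 + 33)(38 − 36) = 54.
Government spending = 6 × 33 = 198.
Net change = 108 + 54 − 198 = -36. The loss equals the DWL triangle ½·6·12.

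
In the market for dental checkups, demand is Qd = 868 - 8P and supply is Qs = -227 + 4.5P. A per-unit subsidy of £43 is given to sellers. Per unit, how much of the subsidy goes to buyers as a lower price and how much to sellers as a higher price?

Buyers gain £15.48 per unit; sellers gain £27.52 per unit

Pre-subsidy: 868 - 8P = -227 + 4.5P gives P* = 87.6, Q* = 167.2.
With the subsidy, sellers receive Ps = Pb + 43 for each unit, where Pb is the price buyers pay.
Supply in terms of Pb becomes Qs = -227 + 4.5(Pb + 43) = -33.5 + 4.5Pb. Setting this equal to demand: 868 - 8Pb = -33.5 + 4.5Pb, so Pb = 72.12.
Sellers receive Ps = 72.12 + 43 = 115.12; Q' = 868 − 8·72.12 = 291.04.
Buyers' price falls by P* − Pb = 87.6 − 72.12 = 15.48; sellers' price rises by Ps − P* = 115.12 − 87.6 = 27.52.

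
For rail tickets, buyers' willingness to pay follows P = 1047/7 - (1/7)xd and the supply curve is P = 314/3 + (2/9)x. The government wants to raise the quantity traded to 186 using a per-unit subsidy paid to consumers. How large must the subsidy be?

Required subsidy s = 23 per unit

At x = 186, from the demand curve buyers pay Pb = 1047/7 − (1/7)·186 = 123; from the supply curve sellers need Ps = 314/3 + (2/9)·186 = 146.
The subsidy must fill the gap: s = Ps − Pb = 146 − 123 = 23.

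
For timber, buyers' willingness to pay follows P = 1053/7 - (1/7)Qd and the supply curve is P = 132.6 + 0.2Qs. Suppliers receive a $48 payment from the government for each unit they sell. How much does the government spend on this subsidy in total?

Government cost = $9216

Pre-subsidy: 1053/7 - (1/7)Q = 132.6 + 0.2Q gives Q* = 52 and P* = 143.
With the subsidy, sellers receive Ps = Pb + 48 for each unit, where Pb is the price buyers pay.
On the curves, Pb = 1053/7 - (1/7)Q and Ps = 132.6 + 0.2Q; the wedge Ps − Pb = 48 gives 132.6 + 0.2Q − (1053/7 - (1/7)Q) = 48, so Q' = 192.
Then Pb = 1053/7 − (1/7)·192 = 123 and Ps = 132.6 + 0.2·192 = 171.
Government outlay = subsidy × quantity = 48 × 192 = 9216.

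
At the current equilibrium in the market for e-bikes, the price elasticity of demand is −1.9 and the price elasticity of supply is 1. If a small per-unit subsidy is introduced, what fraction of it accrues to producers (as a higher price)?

For a small subsidy around the equilibrium, the benefit split depends on the relative slopes, which at a point are proportional to the elasticities.
Buyer share = εs/(εs + |εd|) = 1/(1 + 1.9) = 10/29; seller share = |εd|/(εs + |εd|) = 19/29.
So producers capture 19/29 of the subsidy.

Producer share = 19/29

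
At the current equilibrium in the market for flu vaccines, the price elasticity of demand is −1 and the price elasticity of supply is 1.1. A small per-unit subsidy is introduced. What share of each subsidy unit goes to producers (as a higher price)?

Producer share = 10/21

For a small subsidy around the equilibrium, the benefit split depends on the relative slopes, which at a point are proportional to the elasticities.
Buyer share = εs/(εs + |εd|) = 1.1/(1.1 + 1) = 11/21; seller share = |εd|/(εs + |εd|) = 10/21.
So producers capture 10/21 of the subsidy.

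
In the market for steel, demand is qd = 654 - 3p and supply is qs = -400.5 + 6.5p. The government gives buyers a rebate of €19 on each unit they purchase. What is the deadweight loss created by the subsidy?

Deadweight loss = €370.5

Pre-subsidy: 654 - 3p = -400.5 + 6.5p gives p* = 111, q* = 321.
With the rebate, buyers effectively pay pb = ps − 19, where ps is the price sellers receive.
Demand in terms of ps becomes qd = 654 − 3(ps − 19) = 711 - 3ps. Setting this equal to supply: 711 - 3ps = -400.5 + 6.5ps, so ps = 117.
Buyers pay pb = 117 − 19 = 98; q' = -400.5 + 6.5·117 = 360.
The subsidy expands output by 360 − 321 = 39 past the efficient level; on those units the gap between marginal cost and willingness to pay runs from 0 up to 19.
DWL = ½ × 19 × 39 = 370.5.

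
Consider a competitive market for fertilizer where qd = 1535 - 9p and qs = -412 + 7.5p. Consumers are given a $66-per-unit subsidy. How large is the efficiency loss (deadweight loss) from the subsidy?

Deadweight loss = $8910

Pre-subsidy: 1535 - 9p = -412 + 7.5p gives p* = 118, q* = 473.
With the rebate, buyers effectively pay pb = ps − 66, where ps is the price sellers receive.
Demand in terms of ps becomes qd = 1535 − 9(ps − 66) = 2129 - 9ps. Setting this equal to supply: 2129 - 9ps = -412 + 7.5ps, so ps = 154.
Buyers pay pb = 154 − 66 = 88; q' = -412 + 7.5·154 = 743.
The subsidy expands output by 743 − 473 = 270 past the efficient level; on those units the gap between marginal cost and willingness to pay runs from 0 up to 66.
DWL = ½ × 66 × 270 = 8910.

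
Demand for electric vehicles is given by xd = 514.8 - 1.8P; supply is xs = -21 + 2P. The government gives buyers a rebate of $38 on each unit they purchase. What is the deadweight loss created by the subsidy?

Pre-subsidy: 514.8 - 1.8P = -21 + 2P gives P* = 141, x* = 261.
With the rebate, buyers effectively pay Pb = Ps − 38, where Ps is the price sellers receive.
Demand in terms of Ps becomes xd = 514.8 − 1.8(Ps − 38) = 583.2 - 1.8Ps. Setting this equal to supply: 583.2 - 1.8Ps = -21 + 2Ps, so Ps = 159.
Buyers pay Pb = 159 − 38 = 121; x' = -21 + 2·159 = 297.
The subsidy expands output by 297 − 261 = 36 past the efficient level; on those units the gap between marginal cost and willingness to pay runs from 0 up to 38.
DWL = ½ × 38 × 36 = 684.

Deadweight loss = $684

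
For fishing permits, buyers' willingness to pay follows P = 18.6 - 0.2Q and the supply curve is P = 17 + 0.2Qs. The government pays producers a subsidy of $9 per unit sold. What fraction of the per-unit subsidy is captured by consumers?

Consumer share = 0.5

Pre-subsidy: 18.6 - 0.2Q = 17 + 0.2Q gives Q* = 4 and P* = 17.8.
With the subsidy, sellers receive Ps = Pb + 9 for each unit, where Pb is the price buyers pay.
On the curves, Pb = 18.6 - 0.2Q and Ps = 17 + 0.2Q; the wedge Ps − Pb = 9 gives 17 + 0.2Q − (18.6 - 0.2Q) = 9, so Q' = 26.5.
Then Pb = 18.6 − 0.2·26.5 = 13.3 and Ps = 17 + 0.2·26.5 = 22.3.
Buyers' price falls by P* − Pb = 17.8 − 13.3 = 4.5; sellers' price rises by Ps − P* = 22.3 − 17.8 = 4.5.
So consumers capture 4.5/9 = 0.5 of each unit of subsidy.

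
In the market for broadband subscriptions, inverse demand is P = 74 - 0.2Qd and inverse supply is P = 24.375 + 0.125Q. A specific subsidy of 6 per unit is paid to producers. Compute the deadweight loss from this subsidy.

Deadweight loss = 720/13

Pre-subsidy: 74 - 0.2Q = 24.375 + 0.125Q gives Q* = 1985/13 and P* = 565/13.
With the subsidy, sellers receive Ps = Pb + 6 for each unit, where Pb is the price buyers pay.
On the curves, Pb = 74 - 0.2Q and Ps = 24.375 + 0.125Q; the wedge Ps − Pb = 6 gives 24.375 + 0.125Q − (74 - 0.2Q) = 6, so Q' = 2225/13.
Then Pb = 74 − 0.2·(2225/13) = 517/13 and Ps = 24.375 + 0.125·(2225/13) = 595/13.
The subsidy expands output by 2225/13 − 1985/13 = 240/13 past the efficient level; on those units the gap between marginal cost and willingness to pay runs from 0 up to 6.
DWL = ½ × 6 × 240/13 = 720/13.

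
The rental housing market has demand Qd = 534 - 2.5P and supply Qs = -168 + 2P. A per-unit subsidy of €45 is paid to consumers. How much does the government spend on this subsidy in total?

Pre-subsidy: 534 - 2.5P = -168 + 2P gives P* = 156, Q* = 144.
With the rebate, buyers effectively pay Pb = Ps − 45, where Ps is the price sellers receive.
Demand in terms of Ps becomes Qd = 534 − 2.5(Ps − 45) = 646.5 - 2.5Ps. Setting this equal to supply: 646.5 - 2.5Ps = -168 + 2Ps, so Ps = 181.
Buyers pay Pb = 181 − 45 = 136; Q' = -168 + 2·181 = 194.
Government outlay = subsidy × quantity = 45 × 194 = 8730.

Government cost = €8730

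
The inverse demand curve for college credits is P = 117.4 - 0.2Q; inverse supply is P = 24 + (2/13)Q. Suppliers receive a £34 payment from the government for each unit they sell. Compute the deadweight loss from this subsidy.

Deadweight loss = 37570/23

Pre-subsidy: 117.4 - 0.2Q = 24 + (2/13)Q gives Q* = 6071/23 and P* = 1486/23.
With the subsidy, sellers receive Ps = Pb + 34 for each unit, where Pb is the price buyers pay.
On the curves, Pb = 117.4 - 0.2Q and Ps = 24 + (2/13)Q; the wedge Ps − Pb = 34 gives 24 + (2/13)Q − (117.4 - 0.2Q) = 34, so Q' = 8281/23.
Then Pb = 117.4 − 0.2·(8281/23) = 1044/23 and Ps = 24 + (2/13)·(8281/23) = 1826/23.
The subsidy expands output by 8281/23 − 6071/23 = 2210/23 past the efficient level; on those units the gap between marginal cost and willingness to pay runs from 0 up to 34.
DWL = ½ × 34 × 2210/23 = 37570/23.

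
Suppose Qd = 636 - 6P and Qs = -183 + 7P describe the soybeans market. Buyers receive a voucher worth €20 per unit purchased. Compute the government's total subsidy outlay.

Pre-subsidy: 636 - 6P = -183 + 7P gives P* = 63, Q* = 258.
With the rebate, buyers effectively pay Pb = Ps − 20, where Ps is the price sellers receive.
Demand in terms of Ps becomes Qd = 636 − 6(Ps − 20) = 756 - 6Ps. Setting this equal to supply: 756 - 6Ps = -183 + 7Ps, so Ps = 939/13.
Buyers pay Pb = 939/13 − 20 = 679/13; Q' = -183 + 7·(939/13) = 4194/13.
Government outlay = subsidy × quantity = 20 × 4194/13 = 83880/13.

Government cost = 83880/13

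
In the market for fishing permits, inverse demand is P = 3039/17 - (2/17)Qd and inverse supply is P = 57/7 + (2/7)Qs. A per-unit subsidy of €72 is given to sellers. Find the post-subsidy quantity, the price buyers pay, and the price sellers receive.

Q' = 601.5; buyers pay €108; sellers receive €180

Pre-subsidy: 3039/17 - (2/17)Q = 57/7 + (2/7)Q gives Q* = 423 and P* = 129.
With the subsidy, sellers receive Ps = Pb + 72 for each unit, where Pb is the price buyers pay.
On the curves, Pb = 3039/17 - (2/17)Q and Ps = 57/7 + (2/7)Q; the wedge Ps − Pb = 72 gives 57/7 + (2/7)Q − (3039/17 - (2/17)Q) = 72, so Q' = 601.5.
Then Pb = 3039/17 − (2/17)·601.5 = 108 and Ps = 57/7 + (2/7)·601.5 = 180.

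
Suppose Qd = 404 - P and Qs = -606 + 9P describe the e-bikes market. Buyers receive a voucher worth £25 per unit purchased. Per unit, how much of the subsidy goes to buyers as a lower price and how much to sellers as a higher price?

Pre-subsidy: 404 - P = -606 + 9P gives P* = 101, Q* = 303.
With the rebate, buyers effectively pay Pb = Ps − 25, where Ps is the price sellers receive.
Demand in terms of Ps becomes Qd = 404 − 1(Ps − 25) = 429 - Ps. Setting this equal to supply: 429 - Ps = -606 + 9Ps, so Ps = 103.5.
Buyers pay Pb = 103.5 − 25 = 78.5; Q' = -606 + 9·103.5 = 325.5.
Buyers' price falls by P* − Pb = 101 − 78.5 = 22.5; sellers' price rises by Ps − P* = 103.5 − 101 = 2.5.

Buyers gain £22.5 per unit; sellers gain £2.5 per unit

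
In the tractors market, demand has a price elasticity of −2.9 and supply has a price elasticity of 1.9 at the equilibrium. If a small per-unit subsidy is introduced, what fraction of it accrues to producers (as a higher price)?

Producer share = 29/48

For a small subsidy around the equilibrium, the benefit split depends on the relative slopes, which at a point are proportional to the elasticities.
Buyer share = εs/(εs + |εd|) = 1.9/(1.9 + 2.9) = 19/48; seller share = |εd|/(εs + |εd|) = 29/48.
So producers capture 29/48 of the subsidy.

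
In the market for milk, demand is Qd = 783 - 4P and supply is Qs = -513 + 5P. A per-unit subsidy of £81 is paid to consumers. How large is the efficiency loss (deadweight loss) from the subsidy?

Pre-subsidy: 783 - 4P = -513 + 5P gives P* = 144, Q* = 207.
With the rebate, buyers effectively pay Pb = Ps − 81, where Ps is the price sellers receive.
Demand in terms of Ps becomes Qd = 783 − 4(Ps − 81) = 1107 - 4Ps. Setting this equal to supply: 1107 - 4Ps = -513 + 5Ps, so Ps = 180.
Buyers pay Pb = 180 − 81 = 99; Q' = -513 + 5·180 = 387.
The subsidy expands output by 387 − 207 = 180 past the efficient level; on those units the gap between marginal cost and willingness to pay runs from 0 up to 81.
DWL = ½ × 81 × 180 = 7290.

Deadweight loss = £7290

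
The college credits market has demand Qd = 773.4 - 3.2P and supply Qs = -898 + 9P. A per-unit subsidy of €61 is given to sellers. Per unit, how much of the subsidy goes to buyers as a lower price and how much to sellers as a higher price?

Pre-subsidy: 773.4 - 3.2P = -898 + 9P gives P* = 137, Q* = 335.
With the subsidy, sellers receive Ps = Pb + 61 for each unit, where Pb is the price buyers pay.
Supply in terms of Pb becomes Qs = -898 + 9(Pb + 61) = -349 + 9Pb. Setting this equal to demand: 773.4 - 3.2Pb = -349 + 9Pb, so Pb = 92.
Sellers receive Ps = 92 + 61 = 153; Q' = 773.4 − 3.2·92 = 479.
Buyers' price falls by P* − Pb = 137 − 92 = 45; sellers' price rises by Ps − P* = 153 − 137 = 16.

Buyers gain €45 per unit; sellers gain €16 per unit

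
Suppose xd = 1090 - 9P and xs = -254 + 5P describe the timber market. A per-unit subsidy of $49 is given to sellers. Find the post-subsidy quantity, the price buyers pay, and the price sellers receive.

x' = 383.5; buyers pay $78.5; sellers receive $127.5

Pre-subsidy: 1090 - 9P = -254 + 5P gives P* = 96, x* = 226.
With the subsidy, sellers receive Ps = Pb + 49 for each unit, where Pb is the price buyers pay.
Supply in terms of Pb becomes xs = -254 + 5(Pb + 49) = -9 + 5Pb. Setting this equal to demand: 1090 - 9Pb = -9 + 5Pb, so Pb = 78.5.
Sellers receive Ps = 78.5 + 49 = 127.5; x' = 1090 − 9·78.5 = 383.5.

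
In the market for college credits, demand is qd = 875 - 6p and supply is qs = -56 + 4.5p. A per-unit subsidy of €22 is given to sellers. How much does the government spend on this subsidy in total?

Government cost = 61534/7

Pre-subsidy: 875 - 6p = -56 + 4.5p gives p* = 266/3, q* = 343.
With the subsidy, sellers receive ps = pb + 22 for each unit, where pb is the price buyers pay.
Supply in terms of pb becomes qs = -56 + 4.5(pb + 22) = 43 + 4.5pb. Setting this equal to demand: 875 - 6pb = 43 + 4.5pb, so pb = 1664/21.
Sellers receive ps = 1664/21 + 22 = 2126/21; q' = 875 − 6·(1664/21) = 2797/7.
Government outlay = subsidy × quantity = 22 × 2797/7 = 61534/7.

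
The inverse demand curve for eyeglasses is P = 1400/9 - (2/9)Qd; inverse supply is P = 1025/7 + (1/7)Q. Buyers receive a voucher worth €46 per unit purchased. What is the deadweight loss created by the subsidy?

Deadweight loss = €2898

Pre-subsidy: 1400/9 - (2/9)Q = 1025/7 + (1/7)Q gives Q* = 25 and P* = 150.
With the rebate, buyers effectively pay Pb = Ps − 46, where Ps is the price sellers receive.
On the curves, Pb = 1400/9 - (2/9)Q and Ps = 1025/7 + (1/7)Q; the wedge Ps − Pb = 46 gives 1025/7 + (1/7)Q − (1400/9 - (2/9)Q) = 46, so Q' = 151.
Then Pb = 1400/9 − (2/9)·151 = 122 and Ps = 1025/7 + (1/7)·151 = 168.
The subsidy expands output by 151 − 25 = 126 past the efficient level; on those units the gap between marginal cost and willingness to pay runs from 0 up to 46.
DWL = ½ × 46 × 126 = 2898.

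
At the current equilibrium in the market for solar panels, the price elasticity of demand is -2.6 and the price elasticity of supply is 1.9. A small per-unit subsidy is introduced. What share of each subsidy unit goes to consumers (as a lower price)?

For a small subsidy around the equilibrium, the benefit split depends on the relative slopes, which at a point are proportional to the elasticities.
Buyer share = εs/(εs + |εd|) = 1.9/(1.9 + 2.6) = 19/45; seller share = |εd|/(εs + |εd|) = 26/45.

Consumer share = 19/45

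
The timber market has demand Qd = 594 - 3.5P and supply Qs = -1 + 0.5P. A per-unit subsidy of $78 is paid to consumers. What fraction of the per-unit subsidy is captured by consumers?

Consumer share = 0.125

Pre-subsidy: 594 - 3.5P = -1 + 0.5P gives P* = 148.75, Q* = 73.375.
With the rebate, buyers effectively pay Pb = Ps − 78, where Ps is the price sellers receive.
Demand in terms of Ps becomes Qd = 594 − 3.5(Ps − 78) = 867 - 3.5Ps. Setting this equal to supply: 867 - 3.5Ps = -1 + 0.5Ps, so Ps = 217.
Buyers pay Pb = 217 − 78 = 139; Q' = -1 + 0.5·217 = 107.5.
Buyers' price falls by P* − Pb = 148.75 − 139 = 9.75; sellers' price rises by Ps − P* = 217 − 148.75 = 68.25.
So consumers capture 9.75/78 = 0.125 of each unit of subsidy.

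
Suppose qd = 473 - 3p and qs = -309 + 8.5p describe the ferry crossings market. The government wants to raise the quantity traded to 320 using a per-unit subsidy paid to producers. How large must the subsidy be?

Required subsidy s = 23 per unit

At q = 320, invert demand for the buyer price: pb = (473 − 320)/3 = 51; invert supply for the seller price: ps = (320 − (-309))/8.5 = 74.
The subsidy must fill the gap: s = ps − pb = 74 − 51 = 23.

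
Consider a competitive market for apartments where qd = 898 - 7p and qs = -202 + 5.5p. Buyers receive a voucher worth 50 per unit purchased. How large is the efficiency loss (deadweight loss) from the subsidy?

Pre-subsidy: 898 - 7p = -202 + 5.5p gives p* = 88, q* = 282.
With the rebate, buyers effectively pay pb = ps − 50, where ps is the price sellers receive.
Demand in terms of ps becomes qd = 898 − 7(ps − 50) = 1248 - 7ps. Setting this equal to supply: 1248 - 7ps = -202 + 5.5ps, so ps = 116.
Buyers pay pb = 116 − 50 = 66; q' = -202 + 5.5·116 = 436.
The subsidy expands output by 436 − 282 = 154 past the efficient level; on those units the gap between marginal cost and willingness to pay runs from 0 up to 50.
DWL = ½ × 50 × 154 = 3850.

Deadweight loss = 3850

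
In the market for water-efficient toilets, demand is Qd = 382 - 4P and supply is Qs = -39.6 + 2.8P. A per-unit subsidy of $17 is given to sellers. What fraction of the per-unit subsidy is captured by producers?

Pre-subsidy: 382 - 4P = -39.6 + 2.8P gives P* = 62, Q* = 134.
With the subsidy, sellers receive Ps = Pb + 17 for each unit, where Pb is the price buyers pay.
Supply in terms of Pb becomes Qs = -39.6 + 2.8(Pb + 17) = 8 + 2.8Pb. Setting this equal to demand: 382 - 4Pb = 8 + 2.8Pb, so Pb = 55.
Sellers receive Ps = 55 + 17 = 72; Q' = 382 − 4·55 = 162.
Buyers' price falls by P* − Pb = 62 − 55 = 7; sellers' price rises by Ps − P* = 72 − 62 = 10.
So producers capture 10/17 = 10/17 of each unit of subsidy.

Producer share = 10/17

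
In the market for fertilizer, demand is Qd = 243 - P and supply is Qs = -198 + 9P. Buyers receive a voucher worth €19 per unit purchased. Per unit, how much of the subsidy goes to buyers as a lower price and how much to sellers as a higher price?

Pre-subsidy: 243 - P = -198 + 9P gives P* = 44.1, Q* = 198.9.
With the rebate, buyers effectively pay Pb = Ps − 19, where Ps is the price sellers receive.
Demand in terms of Ps becomes Qd = 243 − 1(Ps − 19) = 262 - Ps. Setting this equal to supply: 262 - Ps = -198 + 9Ps, so Ps = 46.
Buyers pay Pb = 46 − 19 = 27; Q' = -198 + 9·46 = 216.
Buyers' price falls by P* − Pb = 44.1 − 27 = 17.1; sellers' price rises by Ps − P* = 46 − 44.1 = 1.9.

Buyers gain €17.1 per unit; sellers gain €1.9 per unit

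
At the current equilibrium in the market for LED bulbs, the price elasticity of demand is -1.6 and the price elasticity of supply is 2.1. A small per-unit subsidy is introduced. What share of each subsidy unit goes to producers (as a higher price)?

Producer share = 16/37

For a small subsidy around the equilibrium, the benefit split depends on the relative slopes, which at a point are proportional to the elasticities.
Buyer share = εs/(εs + |εd|) = 2.1/(2.1 + 1.6) = 21/37; seller share = |εd|/(εs + |εd|) = 16/37.
So producers capture 16/37 of the subsidy.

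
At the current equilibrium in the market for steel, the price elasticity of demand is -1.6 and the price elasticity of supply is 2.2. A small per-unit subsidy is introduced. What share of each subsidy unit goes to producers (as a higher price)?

For a small subsidy around the equilibrium, the benefit split depends on the relative slopes, which at a point are proportional to the elasticities.
Buyer share = εs/(εs + |εd|) = 2.2/(2.2 + 1.6) = 11/19; seller share = |εd|/(εs + |εd|) = 8/19.
So producers capture 8/19 of the subsidy.

Producer share = 8/19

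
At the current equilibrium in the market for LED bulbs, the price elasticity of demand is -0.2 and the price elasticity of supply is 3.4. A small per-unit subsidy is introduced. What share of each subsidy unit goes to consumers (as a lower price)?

Consumer share = 17/18

For a small subsidy around the equilibrium, the benefit split depends on the relative slopes, which at a point are proportional to the elasticities.
Buyer share = εs/(εs + |εd|) = 3.4/(3.4 + 0.2) = 17/18; seller share = |εd|/(εs + |εd|) = 1/18.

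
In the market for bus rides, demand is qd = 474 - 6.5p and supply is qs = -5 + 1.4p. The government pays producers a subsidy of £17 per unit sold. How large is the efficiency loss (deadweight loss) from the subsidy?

Pre-subsidy: 474 - 6.5p = -5 + 1.4p gives p* = 4790/79, q* = 6311/79.
With the subsidy, sellers receive ps = pb + 17 for each unit, where pb is the price buyers pay.
Supply in terms of pb becomes qs = -5 + 1.4(pb + 17) = 18.8 + 1.4pb. Setting this equal to demand: 474 - 6.5pb = 18.8 + 1.4pb, so pb = 4552/79.
Sellers receive ps = 4552/79 + 17 = 5895/79; q' = 474 − 6.5·(4552/79) = 7858/79.
The subsidy expands output by 7858/79 − 6311/79 = 1547/79 past the efficient level; on those units the gap between marginal cost and willingness to pay runs from 0 up to 17.
DWL = ½ × 17 × 1547/79 = 26299/158.

Deadweight loss = 26299/158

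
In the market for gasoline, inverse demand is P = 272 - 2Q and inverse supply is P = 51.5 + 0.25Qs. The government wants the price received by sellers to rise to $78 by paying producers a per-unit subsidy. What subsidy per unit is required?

Required subsidy s = $18 per unit

At a seller price of 78, quantity supplied is -206 + 4·78 = 106.
Buyers absorb 106 only when they pay Pb = 272 − 2·106 = 60.
s = Ps − Pb = 78 − 60 = 18.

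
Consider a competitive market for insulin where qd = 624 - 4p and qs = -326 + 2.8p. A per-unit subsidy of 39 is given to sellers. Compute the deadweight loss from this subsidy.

Pre-subsidy: 624 - 4p = -326 + 2.8p gives p* = 2375/17, q* = 1108/17.
With the subsidy, sellers receive ps = pb + 39 for each unit, where pb is the price buyers pay.
Supply in terms of pb becomes qs = -326 + 2.8(pb + 39) = -216.8 + 2.8pb. Setting this equal to demand: 624 - 4pb = -216.8 + 2.8pb, so pb = 2102/17.
Sellers receive ps = 2102/17 + 39 = 2765/17; q' = 624 − 4·(2102/17) = 2200/17.
The subsidy expands output by 2200/17 − 1108/17 = 1092/17 past the efficient level; on those units the gap between marginal cost and willingness to pay runs from 0 up to 39.
DWL = ½ × 39 × 1092/17 = 21294/17.

Deadweight loss = 21294/17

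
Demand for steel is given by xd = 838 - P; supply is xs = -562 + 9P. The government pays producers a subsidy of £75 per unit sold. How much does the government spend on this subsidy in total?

Government cost = £57412.5

Pre-subsidy: 838 - P = -562 + 9P gives P* = 140, x* = 698.
With the subsidy, sellers receive Ps = Pb + 75 for each unit, where Pb is the price buyers pay.
Supply in terms of Pb becomes xs = -562 + 9(Pb + 75) = 113 + 9Pb. Setting this equal to demand: 838 - Pb = 113 + 9Pb, so Pb = 72.5.
Sellers receive Ps = 72.5 + 75 = 147.5; x' = 838 − 1·72.5 = 765.5.
Government outlay = subsidy × quantity = 75 × 765.5 = 57412.5.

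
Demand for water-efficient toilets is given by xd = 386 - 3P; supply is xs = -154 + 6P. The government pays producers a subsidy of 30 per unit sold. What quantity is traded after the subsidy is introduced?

x' = 266

Pre-subsidy: 386 - 3P = -154 + 6P gives P* = 60, x* = 206.
With the subsidy, sellers receive Ps = Pb + 30 for each unit, where Pb is the price buyers pay.
Supply in terms of Pb becomes xs = -154 + 6(Pb + 30) = 26 + 6Pb. Setting this equal to demand: 386 - 3Pb = 26 + 6Pb, so Pb = 40.
Sellers receive Ps = 40 + 30 = 70; x' = 386 − 3·40 = 266.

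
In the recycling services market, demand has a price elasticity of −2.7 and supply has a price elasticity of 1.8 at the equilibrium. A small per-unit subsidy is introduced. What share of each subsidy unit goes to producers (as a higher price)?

For a small subsidy around the equilibrium, the benefit split depends on the relative slopes, which at a point are proportional to the elasticities.
Buyer share = εs/(εs + |εd|) = 1.8/(1.8 + 2.7) = 0.4; seller share = |εd|/(εs + |εd|) = 0.6.
So producers capture 0.6 of the subsidy.

Producer share = 0.6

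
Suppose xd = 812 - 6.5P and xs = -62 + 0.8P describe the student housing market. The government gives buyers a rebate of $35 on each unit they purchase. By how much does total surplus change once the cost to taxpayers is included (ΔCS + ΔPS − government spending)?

Pre-subsidy: 812 - 6.5P = -62 + 0.8P gives P* = 8740/73, x* = 2466/73.
With the rebate, buyers effectively pay Pb = Ps − 35, where Ps is the price sellers receive.
Demand in terms of Ps becomes xd = 812 − 6.5(Ps − 35) = 1039.5 - 6.5Ps. Setting this equal to supply: 1039.5 - 6.5Ps = -62 + 0.8Ps, so Ps = 11015/73.
Buyers pay Pb = 11015/73 − 35 = 8460/73; x' = -62 + 0.8·(11015/73) = 4286/73.
ΔCS = ½(2466/73 + 4286/73)(8740/73 − 8460/73) = 945280/5329; ΔPS = ½(2466/73 + 4286/73)(11015/73 − 8740/73) = 7680400/5329.
Government spending = 35 × 4286/73 = 150010/73.
Net change = 945280/5329 + 7680400/5329 − 150010/73 = -31850/73. The loss equals the DWL triangle ½·35·1820/73.

Net change in total surplus = -31850/73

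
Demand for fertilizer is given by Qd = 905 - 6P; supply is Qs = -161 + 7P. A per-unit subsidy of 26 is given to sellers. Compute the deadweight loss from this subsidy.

Deadweight loss = 1092

Pre-subsidy: 905 - 6P = -161 + 7P gives P* = 82, Q* = 413.
With the subsidy, sellers receive Ps = Pb + 26 for each unit, where Pb is the price buyers pay.
Supply in terms of Pb becomes Qs = -161 + 7(Pb + 26) = 21 + 7Pb. Setting this equal to demand: 905 - 6Pb = 21 + 7Pb, so Pb = 68.
Sellers receive Ps = 68 + 26 = 94; Q' = 905 − 6·68 = 497.
The subsidy expands output by 497 − 413 = 84 past the efficient level; on those units the gap between marginal cost and willingness to pay runs from 0 up to 26.
DWL = ½ × 26 × 84 = 1092.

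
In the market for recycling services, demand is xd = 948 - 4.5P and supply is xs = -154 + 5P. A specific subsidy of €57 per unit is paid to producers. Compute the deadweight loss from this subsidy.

Deadweight loss = €3847.5

Pre-subsidy: 948 - 4.5P = -154 + 5P gives P* = 116, x* = 426.
With the subsidy, sellers receive Ps = Pb + 57 for each unit, where Pb is the price buyers pay.
Supply in terms of Pb becomes xs = -154 + 5(Pb + 57) = 131 + 5Pb. Setting this equal to demand: 948 - 4.5Pb = 131 + 5Pb, so Pb = 86.
Sellers receive Ps = 86 + 57 = 143; x' = 948 − 4.5·86 = 561.
The subsidy expands output by 561 − 426 = 135 past the efficient level; on those units the gap between marginal cost and willingness to pay runs from 0 up to 57.
DWL = ½ × 57 × 135 = 3847.5.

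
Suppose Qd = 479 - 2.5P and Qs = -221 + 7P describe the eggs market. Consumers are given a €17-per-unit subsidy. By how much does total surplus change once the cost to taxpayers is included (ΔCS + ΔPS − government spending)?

Net change in total surplus = -10115/38

Pre-subsidy: 479 - 2.5P = -221 + 7P gives P* = 1400/19, Q* = 5601/19.
With the rebate, buyers effectively pay Pb = Ps − 17, where Ps is the price sellers receive.
Demand in terms of Ps becomes Qd = 479 − 2.5(Ps − 17) = 521.5 - 2.5Ps. Setting this equal to supply: 521.5 - 2.5Ps = -221 + 7Ps, so Ps = 1485/19.
Buyers pay Pb = 1485/19 − 17 = 1162/19; Q' = -221 + 7·(1485/19) = 6196/19.
ΔCS = ½(5601/19 + 6196/19)(1400/19 − 1162/19) = 1403843/361; ΔPS = ½(5601/19 + 6196/19)(1485/19 − 1400/19) = 1002745/722.
Government spending = 17 × 6196/19 = 105332/19.
Net change = 1403843/361 + 1002745/722 − 105332/19 = -10115/38. The loss equals the DWL triangle ½·17·595/19.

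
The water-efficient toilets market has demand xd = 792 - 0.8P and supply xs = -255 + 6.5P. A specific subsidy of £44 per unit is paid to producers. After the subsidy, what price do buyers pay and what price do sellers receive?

Pre-subsidy: 792 - 0.8P = -255 + 6.5P gives P* = 10470/73, x* = 49440/73.
With the subsidy, sellers receive Ps = Pb + 44 for each unit, where Pb is the price buyers pay.
Supply in terms of Pb becomes xs = -255 + 6.5(Pb + 44) = 31 + 6.5Pb. Setting this equal to demand: 792 - 0.8Pb = 31 + 6.5Pb, so Pb = 7610/73.
Sellers receive Ps = 7610/73 + 44 = 10822/73; x' = 792 − 0.8·(7610/73) = 51728/73.

Buyers pay 7610/73; sellers receive 10822/73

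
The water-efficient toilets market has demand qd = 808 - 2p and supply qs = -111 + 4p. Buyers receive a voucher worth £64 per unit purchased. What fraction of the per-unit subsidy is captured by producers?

Producer share = 1/3

Pre-subsidy: 808 - 2p = -111 + 4p gives p* = 919/6, q* = 1505/3.
With the rebate, buyers effectively pay pb = ps − 64, where ps is the price sellers receive.
Demand in terms of ps becomes qd = 808 − 2(ps − 64) = 936 - 2ps. Setting this equal to supply: 936 - 2ps = -111 + 4ps, so ps = 174.5.
Buyers pay pb = 174.5 − 64 = 110.5; q' = -111 + 4·174.5 = 587.
Buyers' price falls by p* − pb = 919/6 − 110.5 = 128/3; sellers' price rises by ps − p* = 174.5 − 919/6 = 64/3.
So producers capture (64/3)/64 = 1/3 of each unit of subsidy.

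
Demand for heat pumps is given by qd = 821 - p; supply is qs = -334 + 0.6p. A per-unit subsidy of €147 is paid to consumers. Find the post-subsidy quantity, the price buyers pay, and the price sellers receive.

Pre-subsidy: 821 - p = -334 + 0.6p gives p* = 721.875, q* = 99.125.
With the rebate, buyers effectively pay pb = ps − 147, where ps is the price sellers receive.
Demand in terms of ps becomes qd = 821 − 1(ps − 147) = 968 - ps. Setting this equal to supply: 968 - ps = -334 + 0.6ps, so ps = 813.75.
Buyers pay pb = 813.75 − 147 = 666.75; q' = -334 + 0.6·813.75 = 154.25.

q' = 154.25; buyers pay €666.75; sellers receive €813.75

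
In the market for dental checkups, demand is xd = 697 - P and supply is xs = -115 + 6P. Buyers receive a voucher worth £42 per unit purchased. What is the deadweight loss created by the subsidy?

Pre-subsidy: 697 - P = -115 + 6P gives P* = 116, x* = 581.
With the rebate, buyers effectively pay Pb = Ps − 42, where Ps is the price sellers receive.
Demand in terms of Ps becomes xd = 697 − 1(Ps − 42) = 739 - Ps. Setting this equal to supply: 739 - Ps = -115 + 6Ps, so Ps = 122.
Buyers pay Pb = 122 − 42 = 80; x' = -115 + 6·122 = 617.
The subsidy expands output by 617 − 581 = 36 past the efficient level; on those units the gap between marginal cost and willingness to pay runs from 0 up to 42.
DWL = ½ × 42 × 36 = 756.

Deadweight loss = £756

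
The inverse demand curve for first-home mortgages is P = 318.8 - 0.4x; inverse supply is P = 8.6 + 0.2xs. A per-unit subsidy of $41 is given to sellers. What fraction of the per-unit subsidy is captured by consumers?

Pre-subsidy: 318.8 - 0.4x = 8.6 + 0.2x gives x* = 517 and P* = 112.
With the subsidy, sellers receive Ps = Pb + 41 for each unit, where Pb is the price buyers pay.
On the curves, Pb = 318.8 - 0.4x and Ps = 8.6 + 0.2x; the wedge Ps − Pb = 41 gives 8.6 + 0.2x − (318.8 - 0.4x) = 41, so x' = 1756/3.
Then Pb = 318.8 − 0.4·(1756/3) = 254/3 and Ps = 8.6 + 0.2·(1756/3) = 377/3.
Buyers' price falls by P* − Pb = 112 − 254/3 = 82/3; sellers' price rises by Ps − P* = 377/3 − 112 = 41/3.
So consumers capture (82/3)/41 = 2/3 of each unit of subsidy.

Consumer share = 2/3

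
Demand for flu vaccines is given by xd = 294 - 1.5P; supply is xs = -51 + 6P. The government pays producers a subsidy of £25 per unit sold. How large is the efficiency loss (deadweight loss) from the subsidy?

Pre-subsidy: 294 - 1.5P = -51 + 6P gives P* = 46, x* = 225.
With the subsidy, sellers receive Ps = Pb + 25 for each unit, where Pb is the price buyers pay.
Supply in terms of Pb becomes xs = -51 + 6(Pb + 25) = 99 + 6Pb. Setting this equal to demand: 294 - 1.5Pb = 99 + 6Pb, so Pb = 26.
Sellers receive Ps = 26 + 25 = 51; x' = 294 − 1.5·26 = 255.
The subsidy expands output by 255 − 225 = 30 past the efficient level; on those units the gap between marginal cost and willingness to pay runs from 0 up to 25.
DWL = ½ × 25 × 30 = 375.

Deadweight loss = £375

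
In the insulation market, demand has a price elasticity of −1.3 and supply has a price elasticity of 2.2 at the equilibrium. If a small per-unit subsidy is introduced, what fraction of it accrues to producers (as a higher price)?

For a small subsidy around the equilibrium, the benefit split depends on the relative slopes, which at a point are proportional to the elasticities.
Buyer share = εs/(εs + |εd|) = 2.2/(2.2 + 1.3) = 22/35; seller share = |εd|/(εs + |εd|) = 13/35.
So producers capture 13/35 of the subsidy.

Producer share = 13/35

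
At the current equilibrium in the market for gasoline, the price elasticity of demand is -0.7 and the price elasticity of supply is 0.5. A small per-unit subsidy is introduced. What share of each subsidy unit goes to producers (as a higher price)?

For a small subsidy around the equilibrium, the benefit split depends on the relative slopes, which at a point are proportional to the elasticities.
Buyer share = εs/(εs + |εd|) = 0.5/(0.5 + 0.7) = 5/12; seller share = |εd|/(εs + |εd|) = 7/12.
So producers capture 7/12 of the subsidy.

Producer share = 7/12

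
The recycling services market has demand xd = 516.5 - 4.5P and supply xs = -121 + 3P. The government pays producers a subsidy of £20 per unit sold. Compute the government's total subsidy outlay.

Government cost = £3400

Pre-subsidy: 516.5 - 4.5P = -121 + 3P gives P* = 85, x* = 134.
With the subsidy, sellers receive Ps = Pb + 20 for each unit, where Pb is the price buyers pay.
Supply in terms of Pb becomes xs = -121 + 3(Pb + 20) = -61 + 3Pb. Setting this equal to demand: 516.5 - 4.5Pb = -61 + 3Pb, so Pb = 77.
Sellers receive Ps = 77 + 20 = 97; x' = 516.5 − 4.5·77 = 170.
Government outlay = subsidy × quantity = 20 × 170 = 3400.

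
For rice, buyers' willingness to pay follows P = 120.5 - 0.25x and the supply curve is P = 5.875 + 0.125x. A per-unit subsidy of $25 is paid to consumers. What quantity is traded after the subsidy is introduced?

Pre-subsidy: 120.5 - 0.25x = 5.875 + 0.125x gives x* = 917/3 and P* = 529/12.
With the rebate, buyers effectively pay Pb = Ps − 25, where Ps is the price sellers receive.
On the curves, Pb = 120.5 - 0.25x and Ps = 5.875 + 0.125x; the wedge Ps − Pb = 25 gives 5.875 + 0.125x − (120.5 - 0.25x) = 25, so x' = 1117/3.
Then Pb = 120.5 − 0.25·(1117/3) = 329/12 and Ps = 5.875 + 0.125·(1117/3) = 629/12.

x' = 1117/3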